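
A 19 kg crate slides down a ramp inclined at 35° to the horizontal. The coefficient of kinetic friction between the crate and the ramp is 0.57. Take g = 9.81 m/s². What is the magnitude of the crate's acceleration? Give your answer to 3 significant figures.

1.05 m/s²

Resolving the weight along the incline: the component pulling the crate down the slope is mg sin 35° = 19 × 9.81 × 0.5736 = 106.913 N, and the normal force is N = mg cos 35° = 19 × 9.81 × 0.8192 = 152.691 N.
Kinetic friction acts up the slope with magnitude f = μN = 0.57 × 152.691 = 87.034 N.
Net force along the incline is 106.913 − 87.034 = 19.879 N, so a = 19.879 / 19 = 1.0463 m/s².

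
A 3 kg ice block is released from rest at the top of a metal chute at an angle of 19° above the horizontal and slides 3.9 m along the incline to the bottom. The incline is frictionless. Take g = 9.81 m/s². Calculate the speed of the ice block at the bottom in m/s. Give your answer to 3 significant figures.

The weight component along the incline is mg sin 19° = 9.581 N and the normal force is N = mg cos 19° = 27.827 N.
With no friction, a = g sin 19° = 3.1938 m/s².
Starting from rest over a distance of 3.9 m, v² = 2aL = 2 × 3.1938 × 3.9 = 24.9116, so v = 4.9912 m/s.

4.99 m/s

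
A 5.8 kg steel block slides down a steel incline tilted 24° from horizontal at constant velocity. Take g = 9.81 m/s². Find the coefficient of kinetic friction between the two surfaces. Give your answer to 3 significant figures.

At constant velocity the net force along the incline is zero: mg sin 24° = μ mg cos 24°.
So μ = tan 24° = 0.4067 / 0.9135 = 0.4452.

0.445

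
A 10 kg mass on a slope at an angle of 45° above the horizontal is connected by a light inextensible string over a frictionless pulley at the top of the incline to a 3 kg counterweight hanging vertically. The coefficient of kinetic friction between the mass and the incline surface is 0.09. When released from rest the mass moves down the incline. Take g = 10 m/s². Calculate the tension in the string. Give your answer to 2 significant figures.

For the mass on the incline: the weight component along the slope is m₁g sin 45° = 10 × 10 × 0.7071 = 70.710 N and the normal force is N = m₁g cos 45° = 70.711 N.
Kinetic friction opposes the mass's motion down the incline: f = μN = 0.09 × 70.711 = 6.364 N acting up the slope.
Newton's second law for the mass (down-slope positive): 70.710 − 6.364 − T = 10 a. For the hanging counterweight (upward positive): T − 3 × 10 = 3 a.
Adding the two equations eliminates T: 34.346 = 13 a, so a = 2.6420 m/s².
Then from the hanging counterweight's equation, T = 3 × (10 + 2.6420) = 37.926 N.

38 N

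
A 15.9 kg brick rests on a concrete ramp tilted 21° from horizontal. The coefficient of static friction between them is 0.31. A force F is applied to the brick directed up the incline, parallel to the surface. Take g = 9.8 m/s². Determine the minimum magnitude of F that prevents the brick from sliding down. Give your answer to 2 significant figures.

The normal force is N = mg cos 21° = 145.471 N. With F at its minimum the brick is on the verge of sliding down, so static friction is at its maximum μ_s N = 0.31 × 145.471 = 45.096 N and acts up the slope.
Equilibrium along the incline: F + μ_s N = mg sin 21°, so F = 55.841 − 45.096 = 10.745 N.

11 N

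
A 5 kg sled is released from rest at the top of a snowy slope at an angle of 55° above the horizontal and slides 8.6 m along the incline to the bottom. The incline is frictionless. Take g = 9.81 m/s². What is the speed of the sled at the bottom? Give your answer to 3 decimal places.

11.757 m/s

The weight component along the incline is mg sin 55° = 40.179 N and the normal force is N = mg cos 55° = 28.134 N.
With no friction, a = g sin 55° = 8.0359 m/s².
Starting from rest over a distance of 8.6 m, v² = 2aL = 2 × 8.0359 × 8.6 = 138.2175, so v = 11.7566 m/s.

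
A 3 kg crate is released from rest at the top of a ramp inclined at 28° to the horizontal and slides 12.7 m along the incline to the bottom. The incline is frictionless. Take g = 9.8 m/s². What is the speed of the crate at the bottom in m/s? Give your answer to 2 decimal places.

10.81 m/s

The weight component along the incline is mg sin 28° = 13.802 N and the normal force is N = mg cos 28° = 25.959 N.
With no friction, a = g sin 28° = 4.6008 m/s².
Starting from rest over a distance of 12.7 m, v² = 2aL = 2 × 4.6008 × 12.7 = 116.8603, so v = 10.8102 m/s.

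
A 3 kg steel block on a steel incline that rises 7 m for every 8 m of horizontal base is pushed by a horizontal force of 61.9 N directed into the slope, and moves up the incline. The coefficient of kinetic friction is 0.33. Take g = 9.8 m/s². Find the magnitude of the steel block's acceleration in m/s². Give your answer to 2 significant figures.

The horizontal push has components F cos 41.19° = 61.9 × 0.7526 = 46.586 N up the incline and F sin 41.19° = 61.9 × 0.6585 = 40.761 N pressing into the surface.
The normal force is therefore N = mg cos 41.19° + F sin 41.19° = 22.126 + 40.761 = 62.887 N, and kinetic friction down the slope is μN = 0.33 × 62.887 = 20.753 N.
Along the incline: F cos 41.19° − mg sin 41.19° − μN = ma, so 46.586 − 19.360 − 20.753 = 3 a, giving a = 2.1577 m/s².

2.2 m/s²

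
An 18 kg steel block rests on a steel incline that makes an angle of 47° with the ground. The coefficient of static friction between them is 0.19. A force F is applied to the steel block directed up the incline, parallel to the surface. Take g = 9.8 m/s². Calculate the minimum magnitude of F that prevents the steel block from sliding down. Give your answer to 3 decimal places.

106.153 N

The normal force is N = mg cos 47° = 120.305 N. With F at its minimum the steel block is on the verge of sliding down, so static friction is at its maximum μ_s N = 0.19 × 120.305 = 22.858 N and acts up the slope.
Equilibrium along the incline: F + μ_s N = mg sin 47°, so F = 129.011 − 22.858 = 106.153 N.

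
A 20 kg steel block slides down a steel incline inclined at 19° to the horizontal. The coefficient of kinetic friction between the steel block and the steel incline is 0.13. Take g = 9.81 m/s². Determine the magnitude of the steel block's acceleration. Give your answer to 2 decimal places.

1.99 m/s²

Resolving the weight along the incline: the component pulling the steel block down the slope is mg sin 19° = 20 × 9.81 × 0.3256 = 63.883 N, and the normal force is N = mg cos 19° = 20 × 9.81 × 0.9455 = 185.507 N.
Kinetic friction acts up the slope with magnitude f = μN = 0.13 × 185.507 = 24.116 N.
Net force along the incline is 63.883 − 24.116 = 39.767 N, so a = 39.767 / 20 = 1.9884 m/s².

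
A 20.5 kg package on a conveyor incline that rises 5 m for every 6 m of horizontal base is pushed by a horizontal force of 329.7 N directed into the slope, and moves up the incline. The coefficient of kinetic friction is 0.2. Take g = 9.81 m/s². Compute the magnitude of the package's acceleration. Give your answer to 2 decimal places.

The horizontal push has components F cos 39.81° = 329.7 × 0.7682 = 253.276 N up the incline and F sin 39.81° = 329.7 × 0.6402 = 211.074 N pressing into the surface.
The normal force is therefore N = mg cos 39.81° + F sin 39.81° = 154.489 + 211.074 = 365.563 N, and kinetic friction down the slope is μN = 0.2 × 365.563 = 73.113 N.
Along the incline: F cos 39.81° − mg sin 39.81° − μN = ma, so 253.276 − 128.747 − 73.113 = 20.5 a, giving a = 2.5081 m/s².

2.51 m/s²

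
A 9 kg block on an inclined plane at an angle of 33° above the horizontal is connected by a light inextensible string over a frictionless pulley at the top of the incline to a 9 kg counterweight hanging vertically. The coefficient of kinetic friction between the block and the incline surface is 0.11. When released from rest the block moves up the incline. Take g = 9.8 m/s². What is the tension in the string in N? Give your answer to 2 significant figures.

For the block on the incline: the weight component along the slope is m₁g sin 33° = 9 × 9.8 × 0.5446 = 48.034 N and the normal force is N = m₁g cos 33° = 73.971 N.
Kinetic friction opposes the block's motion up the incline: f = μN = 0.11 × 73.971 = 8.137 N acting down the slope.
Newton's second law for the block (up-slope positive): T − 48.034 − 8.137 = 9 a. For the hanging counterweight (downward positive): 9 × 9.8 − T = 9 a.
Adding the two equations eliminates T: 32.029 = 18 a, so a = 1.7794 m/s².
Then from the hanging counterweight's equation, T = 9 × (9.8 − 1.7794) = 72.185 N.

72 N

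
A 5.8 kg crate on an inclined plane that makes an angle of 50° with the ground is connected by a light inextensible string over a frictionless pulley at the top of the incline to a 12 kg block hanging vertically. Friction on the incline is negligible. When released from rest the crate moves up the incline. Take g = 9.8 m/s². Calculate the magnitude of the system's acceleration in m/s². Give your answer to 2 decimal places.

4.16 m/s²

For the crate on the incline: the weight component along the slope is m₁g sin 50° = 5.8 × 9.8 × 0.7660 = 43.539 N and the normal force is N = m₁g cos 50° = 36.536 N.
Newton's second law for the crate (up-slope positive): T − 43.539 = 5.8 a. For the hanging block (downward positive): 12 × 9.8 − T = 12 a.
Adding the two equations eliminates T: 74.061 = 17.8 a, so a = 4.1607 m/s².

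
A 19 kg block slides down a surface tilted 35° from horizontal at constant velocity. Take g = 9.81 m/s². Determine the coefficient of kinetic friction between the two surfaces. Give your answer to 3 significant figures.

At constant velocity the net force along the incline is zero: mg sin 35° = μ mg cos 35°.
So μ = tan 35° = 0.5736 / 0.8192 = 0.7002.

0.700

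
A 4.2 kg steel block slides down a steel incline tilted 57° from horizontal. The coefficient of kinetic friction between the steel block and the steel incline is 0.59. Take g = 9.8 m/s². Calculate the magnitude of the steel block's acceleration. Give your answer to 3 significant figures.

Resolving the weight along the incline: the component pulling the steel block down the slope is mg sin 57° = 4.2 × 9.8 × 0.8387 = 34.521 N, and the normal force is N = mg cos 57° = 4.2 × 9.8 × 0.5446 = 22.416 N.
Kinetic friction acts up the slope with magnitude f = μN = 0.59 × 22.416 = 13.225 N.
Net force along the incline is 34.521 − 13.225 = 21.296 N, so a = 21.296 / 4.2 = 5.0705 m/s².

5.07 m/s²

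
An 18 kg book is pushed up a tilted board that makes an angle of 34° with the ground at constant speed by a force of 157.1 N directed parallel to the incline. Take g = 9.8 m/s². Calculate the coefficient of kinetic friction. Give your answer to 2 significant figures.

At constant speed ΣF = 0 along the incline. The applied 157.1 N acts up the slope; the weight component mg sin 34° = 98.642 N and kinetic friction μN both act down the slope.
So 157.1 = 98.642 + μ × 146.242, giving μ = (157.1 − 98.642) / 146.242 = 0.3997.

0.40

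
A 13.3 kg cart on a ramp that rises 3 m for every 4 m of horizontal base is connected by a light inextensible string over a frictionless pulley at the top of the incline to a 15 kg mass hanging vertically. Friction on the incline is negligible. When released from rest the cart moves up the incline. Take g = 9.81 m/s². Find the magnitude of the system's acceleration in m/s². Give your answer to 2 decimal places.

2.43 m/s²

For the cart on the incline: the weight component along the slope is m₁g sin 36.87° = 13.3 × 9.81 × 0.6000 = 78.284 N and the normal force is N = m₁g cos 36.87° = 104.378 N.
Newton's second law for the cart (up-slope positive): T − 78.284 = 13.3 a. For the hanging mass (downward positive): 15 × 9.81 − T = 15 a.
Adding the two equations eliminates T: 68.866 = 28.3 a, so a = 2.4334 m/s².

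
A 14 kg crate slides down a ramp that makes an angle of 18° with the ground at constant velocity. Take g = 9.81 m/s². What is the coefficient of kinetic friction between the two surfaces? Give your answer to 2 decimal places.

At constant velocity the net force along the incline is zero: mg sin 18° = μ mg cos 18°.
So μ = tan 18° = 0.3090 / 0.9511 = 0.3249.

0.32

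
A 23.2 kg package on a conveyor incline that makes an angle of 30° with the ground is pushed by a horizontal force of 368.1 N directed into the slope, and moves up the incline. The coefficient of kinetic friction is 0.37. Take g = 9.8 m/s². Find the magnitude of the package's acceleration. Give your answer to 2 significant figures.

The horizontal push has components F cos 30° = 368.1 × 0.8660 = 318.775 N up the incline and F sin 30° = 368.1 × 0.5000 = 184.050 N pressing into the surface.
The normal force is therefore N = mg cos 30° + F sin 30° = 196.894 + 184.050 = 380.944 N, and kinetic friction down the slope is μN = 0.37 × 380.944 = 140.949 N.
Along the incline: F cos 30° − mg sin 30° − μN = ma, so 318.775 − 113.680 − 140.949 = 23.2 a, giving a = 2.7649 m/s².

2.8 m/s²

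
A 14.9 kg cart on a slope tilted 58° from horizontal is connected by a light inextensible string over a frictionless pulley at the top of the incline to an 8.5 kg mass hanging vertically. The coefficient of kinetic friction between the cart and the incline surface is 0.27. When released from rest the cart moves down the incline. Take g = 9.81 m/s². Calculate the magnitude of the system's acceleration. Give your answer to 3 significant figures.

0.840 m/s²

For the cart on the incline: the weight component along the slope is m₁g sin 58° = 14.9 × 9.81 × 0.8480 = 123.951 N and the normal force is N = m₁g cos 58° = 77.458 N.
Kinetic friction opposes the cart's motion down the incline: f = μN = 0.27 × 77.458 = 20.914 N acting up the slope.
Newton's second law for the cart (down-slope positive): 123.951 − 20.914 − T = 14.9 a. For the hanging mass (upward positive): T − 8.5 × 9.81 = 8.5 a.
Adding the two equations eliminates T: 19.652 = 23.4 a, so a = 0.8398 m/s².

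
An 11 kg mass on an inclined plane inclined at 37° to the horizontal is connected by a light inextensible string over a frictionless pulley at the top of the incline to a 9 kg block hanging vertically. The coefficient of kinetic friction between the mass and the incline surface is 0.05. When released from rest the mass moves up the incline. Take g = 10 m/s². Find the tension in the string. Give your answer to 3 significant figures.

For the mass on the incline: the weight component along the slope is m₁g sin 37° = 11 × 10 × 0.6018 = 66.198 N and the normal force is N = m₁g cos 37° = 87.850 N.
Kinetic friction opposes the mass's motion up the incline: f = μN = 0.05 × 87.850 = 4.393 N acting down the slope.
Newton's second law for the mass (up-slope positive): T − 66.198 − 4.393 = 11 a. For the hanging block (downward positive): 9 × 10 − T = 9 a.
Adding the two equations eliminates T: 19.409 = 20 a, so a = 0.9704 m/s².
Then from the hanging block's equation, T = 9 × (10 − 0.9704) = 81.266 N.

81.3 N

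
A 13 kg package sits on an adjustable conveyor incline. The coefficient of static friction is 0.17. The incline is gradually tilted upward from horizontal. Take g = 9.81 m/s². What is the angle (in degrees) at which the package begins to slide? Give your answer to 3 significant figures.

At the threshold of sliding, static friction is at its maximum μ_s N and exactly balances the weight component along the incline: mg sin θ = μ_s mg cos θ.
Hence tan θ = μ_s = 0.17, so θ = arctan(0.17) = 9.6480°.

9.65°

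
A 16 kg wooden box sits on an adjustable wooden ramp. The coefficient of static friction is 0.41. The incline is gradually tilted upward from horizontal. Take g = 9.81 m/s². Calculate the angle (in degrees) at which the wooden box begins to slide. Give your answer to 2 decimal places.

At the threshold of sliding, static friction is at its maximum μ_s N and exactly balances the weight component along the incline: mg sin θ = μ_s mg cos θ.
Hence tan θ = μ_s = 0.41, so θ = arctan(0.41) = 22.2936°.

22.29°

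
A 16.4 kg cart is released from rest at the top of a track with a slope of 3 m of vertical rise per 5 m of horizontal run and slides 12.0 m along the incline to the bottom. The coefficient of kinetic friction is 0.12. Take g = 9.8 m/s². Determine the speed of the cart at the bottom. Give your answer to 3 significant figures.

9.84 m/s

The weight component along the incline is mg sin 30.96° = 82.690 N and the normal force is N = mg cos 30.96° = 137.816 N.
Friction up the slope is f = μN = 0.12 × 137.816 = 16.538 N, so the net downslope force is 82.690 − 16.538 = 66.152 N and a = 66.152 / 16.4 = 4.0337 m/s².
Starting from rest over a distance of 12.0 m, v² = 2aL = 2 × 4.0337 × 12.0 = 96.8088, so v = 9.8391 m/s.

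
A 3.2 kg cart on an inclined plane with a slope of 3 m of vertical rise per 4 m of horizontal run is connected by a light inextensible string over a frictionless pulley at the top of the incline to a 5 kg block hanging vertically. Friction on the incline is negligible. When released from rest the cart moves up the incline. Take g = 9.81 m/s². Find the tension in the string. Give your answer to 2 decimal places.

For the cart on the incline: the weight component along the slope is m₁g sin 36.87° = 3.2 × 9.81 × 0.6000 = 18.835 N and the normal force is N = m₁g cos 36.87° = 25.114 N.
Newton's second law for the cart (up-slope positive): T − 18.835 = 3.2 a. For the hanging block (downward positive): 5 × 9.81 − T = 5 a.
Adding the two equations eliminates T: 30.215 = 8.2 a, so a = 3.6848 m/s².
Then from the hanging block's equation, T = 5 × (9.81 − 3.6848) = 30.626 N.

30.63 N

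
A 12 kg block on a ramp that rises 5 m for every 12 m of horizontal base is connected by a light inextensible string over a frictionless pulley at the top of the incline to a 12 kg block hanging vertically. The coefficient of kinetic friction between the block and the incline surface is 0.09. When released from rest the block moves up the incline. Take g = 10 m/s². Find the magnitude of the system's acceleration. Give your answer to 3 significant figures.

For the block on the incline: the weight component along the slope is m₁g sin 22.62° = 12 × 10 × 0.3846 = 46.152 N and the normal force is N = m₁g cos 22.62° = 110.769 N.
Kinetic friction opposes the block's motion up the incline: f = μN = 0.09 × 110.769 = 9.969 N acting down the slope.
Newton's second law for the block (up-slope positive): T − 46.152 − 9.969 = 12 a. For the hanging block (downward positive): 12 × 10 − T = 12 a.
Adding the two equations eliminates T: 63.879 = 24 a, so a = 2.6616 m/s².

2.66 m/s²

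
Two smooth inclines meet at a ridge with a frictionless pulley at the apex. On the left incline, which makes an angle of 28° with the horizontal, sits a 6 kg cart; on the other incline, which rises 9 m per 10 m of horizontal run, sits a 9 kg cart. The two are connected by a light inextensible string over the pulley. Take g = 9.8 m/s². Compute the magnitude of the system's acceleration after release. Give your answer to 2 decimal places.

2.09 m/s²

Resolve each weight along its own incline: the 6 kg mass has component 6 × 9.8 × sin 28° = 27.605 N down its slope, and the 9 kg mass has 9 × 9.8 × sin 41.99° = 59.003 N down its slope.
The 9 kg side's 59.003 N exceeds the other side's 27.605 N, so that mass slides down and the 6 kg mass slides up. Taking that direction as positive, Newton's second law for the whole system gives 59.003 − 27.605 = (6 + 9) a, so a = 31.398 / 15 = 2.0932 m/s².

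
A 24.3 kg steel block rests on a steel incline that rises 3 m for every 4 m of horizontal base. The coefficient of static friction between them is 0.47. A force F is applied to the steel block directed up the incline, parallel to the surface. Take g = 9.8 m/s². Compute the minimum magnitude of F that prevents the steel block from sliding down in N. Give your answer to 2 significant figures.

The normal force is N = mg cos 36.87° = 190.512 N. With F at its minimum the steel block is on the verge of sliding down, so static friction is at its maximum μ_s N = 0.47 × 190.512 = 89.541 N and acts up the slope.
Equilibrium along the incline: F + μ_s N = mg sin 36.87°, so F = 142.884 − 89.541 = 53.343 N.

53 N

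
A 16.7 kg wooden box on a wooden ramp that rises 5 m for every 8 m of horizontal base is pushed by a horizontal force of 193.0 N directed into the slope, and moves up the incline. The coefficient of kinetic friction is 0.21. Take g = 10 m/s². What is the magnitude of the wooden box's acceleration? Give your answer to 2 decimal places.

1.43 m/s²

The horizontal push has components F cos 32.01° = 193.0 × 0.8480 = 163.664 N up the incline and F sin 32.01° = 193.0 × 0.5300 = 102.290 N pressing into the surface.
The normal force is therefore N = mg cos 32.01° + F sin 32.01° = 141.616 + 102.290 = 243.906 N, and kinetic friction down the slope is μN = 0.21 × 243.906 = 51.220 N.
Along the incline: F cos 32.01° − mg sin 32.01° − μN = ma, so 163.664 − 88.510 − 51.220 = 16.7 a, giving a = 1.4332 m/s².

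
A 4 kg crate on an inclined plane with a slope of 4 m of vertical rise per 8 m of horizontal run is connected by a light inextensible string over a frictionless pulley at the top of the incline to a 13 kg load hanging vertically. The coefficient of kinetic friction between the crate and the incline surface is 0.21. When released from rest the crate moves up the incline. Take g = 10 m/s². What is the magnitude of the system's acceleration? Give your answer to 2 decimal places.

6.15 m/s²

For the crate on the incline: the weight component along the slope is m₁g sin 26.57° = 4 × 10 × 0.4472 = 17.888 N and the normal force is N = m₁g cos 26.57° = 35.777 N.
Kinetic friction opposes the crate's motion up the incline: f = μN = 0.21 × 35.777 = 7.513 N acting down the slope.
Newton's second law for the crate (up-slope positive): T − 17.888 − 7.513 = 4 a. For the hanging load (downward positive): 13 × 10 − T = 13 a.
Adding the two equations eliminates T: 104.599 = 17 a, so a = 6.1529 m/s².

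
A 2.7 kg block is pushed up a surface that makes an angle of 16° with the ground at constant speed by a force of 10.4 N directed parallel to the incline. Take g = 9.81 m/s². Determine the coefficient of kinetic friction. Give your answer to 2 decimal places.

At constant speed ΣF = 0 along the incline. The applied 10.4 N acts up the slope; the weight component mg sin 16° = 7.301 N and kinetic friction μN both act down the slope.
So 10.4 = 7.301 + μ × 25.461, giving μ = (10.4 − 7.301) / 25.461 = 0.1217.

0.12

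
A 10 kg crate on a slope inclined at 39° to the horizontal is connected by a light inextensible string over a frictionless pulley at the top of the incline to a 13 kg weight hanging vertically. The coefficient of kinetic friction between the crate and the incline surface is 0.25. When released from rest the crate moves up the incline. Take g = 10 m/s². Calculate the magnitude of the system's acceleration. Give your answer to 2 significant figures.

For the crate on the incline: the weight component along the slope is m₁g sin 39° = 10 × 10 × 0.6293 = 62.930 N and the normal force is N = m₁g cos 39° = 77.715 N.
Kinetic friction opposes the crate's motion up the incline: f = μN = 0.25 × 77.715 = 19.429 N acting down the slope.
Newton's second law for the crate (up-slope positive): T − 62.930 − 19.429 = 10 a. For the hanging weight (downward positive): 13 × 10 − T = 13 a.
Adding the two equations eliminates T: 47.641 = 23 a, so a = 2.0713 m/s².

2.1 m/s²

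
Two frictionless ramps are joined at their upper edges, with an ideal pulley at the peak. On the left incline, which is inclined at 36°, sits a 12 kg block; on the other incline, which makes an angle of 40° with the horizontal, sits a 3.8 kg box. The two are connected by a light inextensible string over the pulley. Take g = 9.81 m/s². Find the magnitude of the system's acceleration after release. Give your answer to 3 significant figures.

2.86 m/s²

Resolve each weight along its own incline: the 12 kg mass has component 12 × 9.81 × sin 36° = 69.194 N down its slope, and the 3.8 kg mass has 3.8 × 9.81 × sin 40° = 23.962 N down its slope.
The 12 kg side's 69.194 N exceeds the other side's 23.962 N, so that mass slides down and the 3.8 kg mass slides up. Taking that direction as positive, Newton's second law for the whole system gives 69.194 − 23.962 = (12 + 3.8) a, so a = 45.232 / 15.8 = 2.8628 m/s².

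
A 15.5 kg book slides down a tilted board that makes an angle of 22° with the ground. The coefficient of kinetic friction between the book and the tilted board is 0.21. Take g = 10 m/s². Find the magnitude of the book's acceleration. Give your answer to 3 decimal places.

1.799 m/s²

Resolving the weight along the incline: the component pulling the book down the slope is mg sin 22° = 15.5 × 10 × 0.3746 = 58.063 N, and the normal force is N = mg cos 22° = 15.5 × 10 × 0.9272 = 143.716 N.
Kinetic friction acts up the slope with magnitude f = μN = 0.21 × 143.716 = 30.180 N.
Net force along the incline is 58.063 − 30.180 = 27.883 N, so a = 27.883 / 15.5 = 1.7989 m/s².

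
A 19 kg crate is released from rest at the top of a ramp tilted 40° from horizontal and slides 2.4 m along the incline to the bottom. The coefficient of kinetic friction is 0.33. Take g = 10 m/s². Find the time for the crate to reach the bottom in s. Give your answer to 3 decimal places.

1.109 s

The weight component along the incline is mg sin 40° = 122.130 N and the normal force is N = mg cos 40° = 145.548 N.
Friction up the slope is f = μN = 0.33 × 145.548 = 48.031 N, so the net downslope force is 122.130 − 48.031 = 74.099 N and a = 74.099 / 19 = 3.8999 m/s².
Starting from rest, L = ½at², so t = √(2L/a) = √(2 × 2.4 / 3.8999) = 1.1094 s.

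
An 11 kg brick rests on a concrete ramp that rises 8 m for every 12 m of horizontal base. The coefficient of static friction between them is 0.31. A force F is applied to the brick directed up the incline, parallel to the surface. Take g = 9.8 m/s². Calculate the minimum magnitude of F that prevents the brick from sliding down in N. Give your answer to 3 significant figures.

The normal force is N = mg cos 33.69° = 89.695 N. With F at its minimum the brick is on the verge of sliding down, so static friction is at its maximum μ_s N = 0.31 × 89.695 = 27.805 N and acts up the slope.
Equilibrium along the incline: F + μ_s N = mg sin 33.69°, so F = 59.797 − 27.805 = 31.992 N.

32.0 N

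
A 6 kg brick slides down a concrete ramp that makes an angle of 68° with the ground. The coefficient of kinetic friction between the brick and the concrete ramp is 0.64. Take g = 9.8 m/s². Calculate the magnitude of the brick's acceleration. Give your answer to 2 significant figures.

6.7 m/s²

Resolving the weight along the incline: the component pulling the brick down the slope is mg sin 68° = 6 × 9.8 × 0.9272 = 54.519 N, and the normal force is N = mg cos 68° = 6 × 9.8 × 0.3746 = 22.026 N.
Kinetic friction acts up the slope with magnitude f = μN = 0.64 × 22.026 = 14.097 N.
Net force along the incline is 54.519 − 14.097 = 40.422 N, so a = 40.422 / 6 = 6.7370 m/s².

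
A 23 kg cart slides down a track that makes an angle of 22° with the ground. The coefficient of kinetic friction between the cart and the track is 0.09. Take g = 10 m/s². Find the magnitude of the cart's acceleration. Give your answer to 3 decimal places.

Resolving the weight along the incline: the component pulling the cart down the slope is mg sin 22° = 23 × 10 × 0.3746 = 86.158 N, and the normal force is N = mg cos 22° = 23 × 10 × 0.9272 = 213.256 N.
Kinetic friction acts up the slope with magnitude f = μN = 0.09 × 213.256 = 19.193 N.
Net force along the incline is 86.158 − 19.193 = 66.965 N, so a = 66.965 / 23 = 2.9115 m/s².

2.912 m/s²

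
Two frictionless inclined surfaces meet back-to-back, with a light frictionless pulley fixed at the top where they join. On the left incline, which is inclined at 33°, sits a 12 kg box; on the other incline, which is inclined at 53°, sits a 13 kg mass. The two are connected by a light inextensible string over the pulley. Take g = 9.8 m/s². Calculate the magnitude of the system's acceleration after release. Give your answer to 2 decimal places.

Resolve each weight along its own incline: the 12 kg mass has component 12 × 9.8 × sin 33° = 64.050 N down its slope, and the 13 kg mass has 13 × 9.8 × sin 53° = 101.746 N down its slope.
The 13 kg side's 101.746 N exceeds the other side's 64.050 N, so that mass slides down and the 12 kg mass slides up. Taking that direction as positive, Newton's second law for the whole system gives 101.746 − 64.050 = (12 + 13) a, so a = 37.696 / 25 = 1.5078 m/s².

1.51 m/s²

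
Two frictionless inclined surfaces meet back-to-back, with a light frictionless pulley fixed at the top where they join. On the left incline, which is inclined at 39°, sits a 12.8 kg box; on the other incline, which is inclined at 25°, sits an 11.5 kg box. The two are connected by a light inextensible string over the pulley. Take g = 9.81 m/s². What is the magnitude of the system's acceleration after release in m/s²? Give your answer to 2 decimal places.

1.29 m/s²

Resolve each weight along its own incline: the 12.8 kg mass has component 12.8 × 9.81 × sin 39° = 79.023 N down its slope, and the 11.5 kg mass has 11.5 × 9.81 × sin 25° = 47.678 N down its slope.
The 12.8 kg side's 79.023 N exceeds the other side's 47.678 N, so that mass slides down and the 11.5 kg mass slides up. Taking that direction as positive, Newton's second law for the whole system gives 79.023 − 47.678 = (12.8 + 11.5) a, so a = 31.345 / 24.3 = 1.2899 m/s².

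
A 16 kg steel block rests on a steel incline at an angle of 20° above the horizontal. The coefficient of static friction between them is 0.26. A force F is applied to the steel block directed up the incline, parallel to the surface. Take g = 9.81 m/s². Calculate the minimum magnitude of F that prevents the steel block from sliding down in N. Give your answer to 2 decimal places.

The normal force is N = mg cos 20° = 147.494 N. With F at its minimum the steel block is on the verge of sliding down, so static friction is at its maximum μ_s N = 0.26 × 147.494 = 38.348 N and acts up the slope.
Equilibrium along the incline: F + μ_s N = mg sin 20°, so F = 53.683 − 38.348 = 15.335 N.

15.34 N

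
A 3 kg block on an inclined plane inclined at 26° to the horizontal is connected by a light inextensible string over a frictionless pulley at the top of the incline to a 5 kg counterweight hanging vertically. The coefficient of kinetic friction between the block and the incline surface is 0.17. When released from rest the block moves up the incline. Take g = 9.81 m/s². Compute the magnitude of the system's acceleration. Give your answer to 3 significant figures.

For the block on the incline: the weight component along the slope is m₁g sin 26° = 3 × 9.81 × 0.4384 = 12.902 N and the normal force is N = m₁g cos 26° = 26.452 N.
Kinetic friction opposes the block's motion up the incline: f = μN = 0.17 × 26.452 = 4.497 N acting down the slope.
Newton's second law for the block (up-slope positive): T − 12.902 − 4.497 = 3 a. For the hanging counterweight (downward positive): 5 × 9.81 − T = 5 a.
Adding the two equations eliminates T: 31.651 = 8 a, so a = 3.9564 m/s².

3.96 m/s²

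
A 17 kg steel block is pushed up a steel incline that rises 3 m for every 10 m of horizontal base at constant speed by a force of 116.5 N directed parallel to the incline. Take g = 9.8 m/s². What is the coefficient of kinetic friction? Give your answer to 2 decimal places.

0.43

At constant speed ΣF = 0 along the incline. The applied 116.5 N acts up the slope; the weight component mg sin 16.70° = 47.872 N and kinetic friction μN both act down the slope.
So 116.5 = 47.872 + μ × 159.574, giving μ = (116.5 − 47.872) / 159.574 = 0.4301.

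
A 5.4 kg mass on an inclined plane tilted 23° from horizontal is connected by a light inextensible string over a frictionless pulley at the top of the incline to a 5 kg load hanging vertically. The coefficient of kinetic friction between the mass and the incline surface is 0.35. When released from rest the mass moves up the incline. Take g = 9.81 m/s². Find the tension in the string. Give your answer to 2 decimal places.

43.62 N

For the mass on the incline: the weight component along the slope is m₁g sin 23° = 5.4 × 9.81 × 0.3907 = 20.697 N and the normal force is N = m₁g cos 23° = 48.763 N.
Kinetic friction opposes the mass's motion up the incline: f = μN = 0.35 × 48.763 = 17.067 N acting down the slope.
Newton's second law for the mass (up-slope positive): T − 20.697 − 17.067 = 5.4 a. For the hanging load (downward positive): 5 × 9.81 − T = 5 a.
Adding the two equations eliminates T: 11.286 = 10.4 a, so a = 1.0852 m/s².
Then from the hanging load's equation, T = 5 × (9.81 − 1.0852) = 43.624 N.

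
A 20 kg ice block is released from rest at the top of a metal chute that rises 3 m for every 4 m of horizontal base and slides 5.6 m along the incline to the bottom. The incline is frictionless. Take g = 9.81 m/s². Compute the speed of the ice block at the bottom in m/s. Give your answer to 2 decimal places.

8.12 m/s

The weight component along the incline is mg sin 36.87° = 117.720 N and the normal force is N = mg cos 36.87° = 156.960 N.
With no friction, a = g sin 36.87° = 5.8860 m/s².
Starting from rest over a distance of 5.6 m, v² = 2aL = 2 × 5.8860 × 5.6 = 65.9232, so v = 8.1193 m/s.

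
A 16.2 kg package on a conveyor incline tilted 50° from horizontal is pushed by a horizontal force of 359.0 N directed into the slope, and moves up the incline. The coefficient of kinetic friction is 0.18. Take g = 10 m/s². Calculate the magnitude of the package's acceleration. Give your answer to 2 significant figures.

The horizontal push has components F cos 50° = 359.0 × 0.6428 = 230.765 N up the incline and F sin 50° = 359.0 × 0.7660 = 274.994 N pressing into the surface.
The normal force is therefore N = mg cos 50° + F sin 50° = 104.134 + 274.994 = 379.128 N, and kinetic friction down the slope is μN = 0.18 × 379.128 = 68.243 N.
Along the incline: F cos 50° − mg sin 50° − μN = ma, so 230.765 − 124.092 − 68.243 = 16.2 a, giving a = 2.3722 m/s².

2.4 m/s²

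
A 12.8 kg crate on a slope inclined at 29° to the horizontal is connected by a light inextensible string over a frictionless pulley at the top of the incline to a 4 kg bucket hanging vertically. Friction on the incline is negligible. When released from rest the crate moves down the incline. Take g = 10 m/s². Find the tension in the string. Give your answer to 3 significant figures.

45.3 N

For the crate on the incline: the weight component along the slope is m₁g sin 29° = 12.8 × 10 × 0.4848 = 62.054 N and the normal force is N = m₁g cos 29° = 111.951 N.
Newton's second law for the crate (down-slope positive): 62.054 − T = 12.8 a. For the hanging bucket (upward positive): T − 4 × 10 = 4 a.
Adding the two equations eliminates T: 22.054 = 16.8 a, so a = 1.3127 m/s².
Then from the hanging bucket's equation, T = 4 × (10 + 1.3127) = 45.251 N.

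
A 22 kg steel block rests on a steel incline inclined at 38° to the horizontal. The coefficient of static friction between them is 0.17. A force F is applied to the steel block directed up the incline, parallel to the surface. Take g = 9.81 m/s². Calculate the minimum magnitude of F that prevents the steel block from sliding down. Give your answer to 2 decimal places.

103.96 N

The normal force is N = mg cos 38° = 170.068 N. With F at its minimum the steel block is on the verge of sliding down, so static friction is at its maximum μ_s N = 0.17 × 170.068 = 28.912 N and acts up the slope.
Equilibrium along the incline: F + μ_s N = mg sin 38°, so F = 132.872 − 28.912 = 103.960 N.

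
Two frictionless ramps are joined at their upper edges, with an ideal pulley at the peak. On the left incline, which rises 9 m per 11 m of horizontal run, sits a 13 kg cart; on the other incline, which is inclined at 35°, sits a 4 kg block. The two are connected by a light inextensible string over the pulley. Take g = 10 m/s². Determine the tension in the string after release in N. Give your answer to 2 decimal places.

36.91 N

Resolve each weight along its own incline: the 13 kg mass has component 13 × 10 × sin 39.29° = 82.321 N down its slope, and the 4 kg mass has 4 × 10 × sin 35° = 22.943 N down its slope.
The 13 kg side's 82.321 N exceeds the other side's 22.943 N, so that mass slides down and the 4 kg mass slides up. Taking that direction as positive, Newton's second law for the whole system gives 82.321 − 22.943 = (13 + 4) a, so a = 59.378 / 17 = 3.4928 m/s².
For the 4 kg mass (up-slope positive): T − 22.943 = 4 × 3.4928, so T = 36.914 N.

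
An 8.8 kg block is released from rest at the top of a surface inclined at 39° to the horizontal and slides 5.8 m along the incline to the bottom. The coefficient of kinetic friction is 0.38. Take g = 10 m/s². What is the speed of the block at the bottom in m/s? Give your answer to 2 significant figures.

The weight component along the incline is mg sin 39° = 55.380 N and the normal force is N = mg cos 39° = 68.389 N.
Friction up the slope is f = μN = 0.38 × 68.389 = 25.988 N, so the net downslope force is 55.380 − 25.988 = 29.392 N and a = 29.392 / 8.8 = 3.3400 m/s².
Starting from rest over a distance of 5.8 m, v² = 2aL = 2 × 3.3400 × 5.8 = 38.7440, so v = 6.2245 m/s.

6.2 m/s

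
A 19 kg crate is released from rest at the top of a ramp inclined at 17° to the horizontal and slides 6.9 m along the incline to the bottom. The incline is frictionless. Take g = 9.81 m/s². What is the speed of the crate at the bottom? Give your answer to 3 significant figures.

The weight component along the incline is mg sin 17° = 54.495 N and the normal force is N = mg cos 17° = 178.246 N.
With no friction, a = g sin 17° = 2.8682 m/s².
Starting from rest over a distance of 6.9 m, v² = 2aL = 2 × 2.8682 × 6.9 = 39.5812, so v = 6.2914 m/s.

6.29 m/s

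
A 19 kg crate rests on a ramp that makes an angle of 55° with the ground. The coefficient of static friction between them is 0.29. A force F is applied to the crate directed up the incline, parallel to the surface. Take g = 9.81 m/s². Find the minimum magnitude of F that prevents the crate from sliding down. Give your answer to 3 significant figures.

The normal force is N = mg cos 55° = 106.909 N. With F at its minimum the crate is on the verge of sliding down, so static friction is at its maximum μ_s N = 0.29 × 106.909 = 31.004 N and acts up the slope.
Equilibrium along the incline: F + μ_s N = mg sin 55°, so F = 152.682 − 31.004 = 121.678 N.

122 N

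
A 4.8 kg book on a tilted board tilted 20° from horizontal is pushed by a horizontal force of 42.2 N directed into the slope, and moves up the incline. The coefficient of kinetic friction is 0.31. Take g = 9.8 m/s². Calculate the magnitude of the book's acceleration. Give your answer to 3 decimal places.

1.123 m/s²

The horizontal push has components F cos 20° = 42.2 × 0.9397 = 39.655 N up the incline and F sin 20° = 42.2 × 0.3420 = 14.432 N pressing into the surface.
The normal force is therefore N = mg cos 20° + F sin 20° = 44.203 + 14.432 = 58.635 N, and kinetic friction down the slope is μN = 0.31 × 58.635 = 18.177 N.
Along the incline: F cos 20° − mg sin 20° − μN = ma, so 39.655 − 16.088 − 18.177 = 4.8 a, giving a = 1.1229 m/s².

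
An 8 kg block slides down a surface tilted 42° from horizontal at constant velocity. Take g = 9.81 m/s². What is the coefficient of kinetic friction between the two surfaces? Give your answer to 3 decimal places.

0.900

At constant velocity the net force along the incline is zero: mg sin 42° = μ mg cos 42°.
So μ = tan 42° = 0.6691 / 0.7431 = 0.9004.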